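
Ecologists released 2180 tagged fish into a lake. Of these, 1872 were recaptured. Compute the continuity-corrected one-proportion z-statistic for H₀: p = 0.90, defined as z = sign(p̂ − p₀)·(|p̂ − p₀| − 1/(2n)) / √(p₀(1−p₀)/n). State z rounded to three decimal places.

Sample proportion p̂ = 1872/2180 = 0.85872. p̂ − p₀ = -0.041284.
Continuity correction 1/(2n) = 1/4360 = 0.000229.
Corrected numerator: |-0.041284| − 0.000229 = 0.041055.
Null standard error: √(0.90·0.10/2180) = √0.000041284 = 0.006425.
z = (−)0.041055/0.006425 = -6.390.

z = -6.390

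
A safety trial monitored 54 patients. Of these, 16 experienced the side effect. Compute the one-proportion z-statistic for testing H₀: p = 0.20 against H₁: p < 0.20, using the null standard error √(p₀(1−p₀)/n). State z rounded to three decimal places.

z = 1.769

The sample proportion is 16/54 = 0.29630.
Under H₀, SE = √(p₀(1−p₀)/n) = √(0.20·0.80/54) = √0.002962963 = 0.054433.
Test statistic: z = 0.09630/0.054433 = 1.769.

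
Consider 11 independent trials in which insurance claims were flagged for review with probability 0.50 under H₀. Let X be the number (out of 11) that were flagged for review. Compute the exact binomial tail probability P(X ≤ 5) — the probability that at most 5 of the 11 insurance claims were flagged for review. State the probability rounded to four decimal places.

P = 0.5000

X is binomial with n = 11 and p = 0.50.
P(X ≤ 5) = Σ_{j=0}^{5} C(11,j)·0.50^j·0.50^{11−j}.
= 0.000488 + 0.005371 + 0.026855 + 0.080566 + 0.161133 + 0.225586 = 0.5000.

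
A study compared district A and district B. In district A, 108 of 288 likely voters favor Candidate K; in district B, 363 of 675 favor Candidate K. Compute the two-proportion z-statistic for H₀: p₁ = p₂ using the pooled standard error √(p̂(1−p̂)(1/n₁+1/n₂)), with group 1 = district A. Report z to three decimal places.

z = -4.627

Sample proportions: p̂₁ = 108/288 = 0.37500 and p̂₂ = 363/675 = 0.53778.
Pooling: p̂ = 471/963 = 0.48910.
SE = √[p̂(1−p̂)(1/n₁+1/n₂)] = √[0.48910·0.51090·(1/288+1/675)] ≈ 0.035183.
z = -0.16278/0.035183 = -4.627.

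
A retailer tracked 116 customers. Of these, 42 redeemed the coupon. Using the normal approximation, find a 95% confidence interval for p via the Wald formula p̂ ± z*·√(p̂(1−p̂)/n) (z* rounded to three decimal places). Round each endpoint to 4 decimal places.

With x = 42 successes in n = 116, p̂ = 0.36207.
SE = √(p̂(1−p̂)/n) = √(0.230975/116) = 0.044622.
For 95% confidence, z* = 1.960.
Margin of error: 1.960 × 0.044622 = 0.08746.
So the interval runs from 0.2746 to 0.4495.

(0.2746, 0.4495)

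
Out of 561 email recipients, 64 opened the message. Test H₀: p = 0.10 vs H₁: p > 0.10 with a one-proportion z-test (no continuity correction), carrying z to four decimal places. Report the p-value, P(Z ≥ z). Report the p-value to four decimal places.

p-value = 0.1331

The sample proportion is 64/561 = 0.11408.
SE₀ = √(0.10·0.90/561) = 0.012666.
z = (p̂ − p₀)/SE = (64/561 − 0.10)/0.012666 ≈ 1.1118.
From the standard normal, P(Z ≥ z) = 0.1331.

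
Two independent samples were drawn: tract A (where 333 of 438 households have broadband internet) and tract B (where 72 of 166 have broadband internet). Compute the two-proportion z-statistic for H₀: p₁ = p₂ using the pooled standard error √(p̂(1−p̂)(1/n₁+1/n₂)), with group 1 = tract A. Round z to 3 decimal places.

z = 7.622

p̂₁ = 333/438 = 0.76027, p̂₂ = 72/166 = 0.43373.
Pooled p̂ = (333+72)/(438+166) = 405/604 = 0.67053.
Pooled SE = √[0.2209196·0.00830720] ≈ 0.042840.
z = (p̂₁ − p̂₂)/SE = (0.76027 − 0.43373)/0.042840 = 0.32654/0.042840 = 7.622.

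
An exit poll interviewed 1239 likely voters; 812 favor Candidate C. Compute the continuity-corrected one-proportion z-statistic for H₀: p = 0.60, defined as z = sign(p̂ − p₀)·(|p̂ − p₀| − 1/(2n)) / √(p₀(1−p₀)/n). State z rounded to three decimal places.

z = 3.949

p̂ = 812/1239 = 0.65537. p̂ − p₀ = 0.055367.
Continuity correction 1/(2n) = 1/2478 = 0.000404.
Corrected numerator: |0.055367| − 0.000404 = 0.054963.
Under H₀, SE = √(p₀(1−p₀)/n) = √(0.60·0.40/1239) = √0.000193705 = 0.013918.
z = +0.054963/0.013918 = 3.949.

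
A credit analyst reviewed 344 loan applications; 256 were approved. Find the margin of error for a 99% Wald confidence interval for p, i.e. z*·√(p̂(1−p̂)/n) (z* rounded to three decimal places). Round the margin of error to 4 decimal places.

The sample proportion is 256/344 = 0.74419.
SE(p̂) = √(0.74419·0.25581/344) = 0.023525.
z* = 2.576 at the 99% level.
ME = 2.576·0.023525 = 0.0606.

ME = 0.0606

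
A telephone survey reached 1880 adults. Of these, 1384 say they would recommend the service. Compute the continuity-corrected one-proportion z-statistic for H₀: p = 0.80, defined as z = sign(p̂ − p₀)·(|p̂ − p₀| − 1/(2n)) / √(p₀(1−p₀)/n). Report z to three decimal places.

Sample proportion p̂ = 1384/1880 = 0.73617. p̂ − p₀ = -0.063830.
Continuity correction 1/(2n) = 1/3760 = 0.000266.
Corrected numerator: |-0.063830| − 0.000266 = 0.063564.
Null standard error: √(0.80·0.20/1880) = √0.000085106 = 0.009225.
z = −0.063564/0.009225 = -6.890.

z = -6.890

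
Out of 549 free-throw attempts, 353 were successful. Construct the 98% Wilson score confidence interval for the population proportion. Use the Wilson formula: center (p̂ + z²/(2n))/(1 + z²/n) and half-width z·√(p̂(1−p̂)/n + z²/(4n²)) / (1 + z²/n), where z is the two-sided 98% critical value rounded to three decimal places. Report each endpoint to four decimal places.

(0.5942, 0.6889)

p̂ = 353/549 = 0.64299; z = 2.326, so z² = 5.410276.
Denominator 1 + z²/n = 1 + 5.410276/549 = 1.009855.
Adjusted center: (0.64299 + z²/(2n))/1.009855 = 0.64159.
Radicand: p̂(1−p̂)/n + z²/(4n²) = 0.000418132 + 0.000004488 = 0.000422620.
Half-width = z·√(radicand)/denom = 2.326·0.020558/1.009855 = 0.04735.
Interval: 0.64159 ± 0.04735 → (0.5942, 0.6889).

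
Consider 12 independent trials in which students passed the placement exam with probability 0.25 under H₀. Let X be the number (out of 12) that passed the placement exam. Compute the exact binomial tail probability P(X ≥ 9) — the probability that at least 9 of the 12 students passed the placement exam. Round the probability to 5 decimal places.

P = 0.00039

X is binomial with n = 12 and p = 0.25.
P(X ≥ 9) = C(12,9)·0.25^9·0.75^3 + C(12,10)·0.25^10·0.75^2 + C(12,11)·0.25^11·0.75^1 + C(12,12)·0.25^12·0.75^0.
= 0.000354 + 0.000035 + 0.000002 + 0.000000 = 0.00039.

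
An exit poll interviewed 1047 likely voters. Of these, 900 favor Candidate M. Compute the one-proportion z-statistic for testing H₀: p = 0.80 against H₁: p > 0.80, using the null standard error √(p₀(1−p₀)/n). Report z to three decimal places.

The sample proportion is 900/1047 = 0.85960.
Under H₀, SE = √(p₀(1−p₀)/n) = √(0.80·0.20/1047) = √0.000152818 = 0.012362.
z = (p̂ − p₀)/SE = (0.85960 − 0.80)/0.012362 = 4.821.

z = 4.821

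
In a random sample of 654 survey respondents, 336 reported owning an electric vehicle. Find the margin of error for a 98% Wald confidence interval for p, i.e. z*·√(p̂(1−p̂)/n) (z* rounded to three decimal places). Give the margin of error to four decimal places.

Sample proportion p̂ = 336/654 = 0.51376.
SE(p̂) = √(0.51376·0.48624/654) = 0.019544.
The 98% critical value is z* = 2.326.
So ME = 0.0455.

ME = 0.0455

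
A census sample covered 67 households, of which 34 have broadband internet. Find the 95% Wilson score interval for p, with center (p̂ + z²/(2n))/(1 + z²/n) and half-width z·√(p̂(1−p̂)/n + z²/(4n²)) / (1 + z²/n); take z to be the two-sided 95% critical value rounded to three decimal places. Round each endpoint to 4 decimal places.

(0.3906, 0.6235)

Here p̂ = 34/67 = 0.50746 and z = 1.960 (z² = 3.841600).
1 + z²/n = 1.057337.
Center = (0.50746 + 0.028669)/1.057337 = 0.50706.
Radicand: p̂(1−p̂)/n + z²/(4n²) = 0.003730512 + 0.000213945 = 0.003944457.
Half-width = 1.960·√0.003944457/1.057337 = 0.11642.
Interval: 0.50706 ± 0.11642 → (0.3906, 0.6235).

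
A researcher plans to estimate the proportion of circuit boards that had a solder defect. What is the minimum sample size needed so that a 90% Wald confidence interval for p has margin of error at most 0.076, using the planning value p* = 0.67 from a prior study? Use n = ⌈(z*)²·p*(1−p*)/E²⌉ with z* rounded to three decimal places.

The 90% critical value is z* = 1.645.
p*(1−p*) = 0.2211.
(z*)²·p*(1−p*)/E² = 2.706025·0.2211/0.005776 = 103.584.
⌈103.584⌉ = 104.

n = 104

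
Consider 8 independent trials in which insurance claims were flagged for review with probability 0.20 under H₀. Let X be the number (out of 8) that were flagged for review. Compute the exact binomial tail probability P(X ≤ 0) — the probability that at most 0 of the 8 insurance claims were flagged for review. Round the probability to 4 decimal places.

P = 0.1678

X is binomial with n = 8 and p = 0.20.
P(X ≤ 0) = C(8,0)·0.20^0·0.80^8.
= 0.167772 = 0.1678.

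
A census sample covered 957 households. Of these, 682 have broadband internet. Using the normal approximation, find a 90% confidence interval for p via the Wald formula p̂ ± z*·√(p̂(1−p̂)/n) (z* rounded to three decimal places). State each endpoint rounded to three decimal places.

Sample proportion p̂ = 682/957 = 0.71264.
SE(p̂) = √(0.71264·0.28736/957) = 0.014628.
z* = 1.645 at the 90% level.
Margin = 1.645·0.014628 = 0.02406.
So the interval runs from 0.689 to 0.737.

(0.689, 0.737)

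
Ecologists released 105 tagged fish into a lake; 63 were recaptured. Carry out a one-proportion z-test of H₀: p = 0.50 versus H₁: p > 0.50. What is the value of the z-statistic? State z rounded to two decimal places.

With x = 63 successes in n = 105, p̂ = 0.60000.
Under H₀, SE = √(p₀(1−p₀)/n) = √(0.50·0.50/105) = √0.002380952 = 0.048795.
z = (p̂ − p₀)/SE = (0.60000 − 0.50)/0.048795 = 2.05.

z = 2.05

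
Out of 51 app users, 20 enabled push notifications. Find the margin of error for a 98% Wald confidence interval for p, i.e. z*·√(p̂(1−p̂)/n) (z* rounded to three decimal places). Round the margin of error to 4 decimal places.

The sample proportion is 20/51 = 0.39216.
Standard error of p̂: √(0.238370/51) = √0.004673919 = 0.068366.
For 98% confidence, z* = 2.326.
ME = 2.326·0.068366 = 0.1590.

ME = 0.1590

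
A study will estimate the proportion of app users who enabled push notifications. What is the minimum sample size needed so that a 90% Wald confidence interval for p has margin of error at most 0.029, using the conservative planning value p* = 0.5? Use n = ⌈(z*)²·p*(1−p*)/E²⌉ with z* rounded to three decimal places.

n = 805

The 90% critical value is z* = 1.645.
p*(1−p*) = 0.50·0.50 = 0.2500.
(z*)²·p*(1−p*)/E² = 2.706025·0.2500/0.000841 = 804.407.
Rounding up, n = 805.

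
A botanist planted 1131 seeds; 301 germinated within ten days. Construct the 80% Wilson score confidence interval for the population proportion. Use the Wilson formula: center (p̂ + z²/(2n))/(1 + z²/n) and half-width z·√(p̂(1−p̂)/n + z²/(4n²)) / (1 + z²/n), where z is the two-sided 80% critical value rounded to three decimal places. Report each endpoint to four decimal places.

p̂ = 301/1131 = 0.26614; z = 1.282, so z² = 1.643524.
Denominator 1 + z²/n = 1 + 1.643524/1131 = 1.001453.
Adjusted center: (0.26614 + z²/(2n))/1.001453 = 0.26648.
Radicand: p̂(1−p̂)/n + z²/(4n²) = 0.000172686 + 0.000000321 = 0.000173007.
Half-width = 1.282·√0.000173007/1.001453 = 0.01684.
CI: 0.26648 ± 0.01684 = (0.2496, 0.2833).

(0.2496, 0.2833)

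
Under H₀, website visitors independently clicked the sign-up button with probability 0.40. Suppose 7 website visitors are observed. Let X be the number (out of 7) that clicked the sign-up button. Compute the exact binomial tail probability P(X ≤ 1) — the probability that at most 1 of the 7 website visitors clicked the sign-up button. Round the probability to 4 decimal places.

X is binomial with n = 7 and p = 0.40.
P(X ≤ 1) = C(7,0)·0.40^0·0.60^7 + C(7,1)·0.40^1·0.60^6.
= 0.027994 + 0.130637 = 0.1586.

P = 0.1586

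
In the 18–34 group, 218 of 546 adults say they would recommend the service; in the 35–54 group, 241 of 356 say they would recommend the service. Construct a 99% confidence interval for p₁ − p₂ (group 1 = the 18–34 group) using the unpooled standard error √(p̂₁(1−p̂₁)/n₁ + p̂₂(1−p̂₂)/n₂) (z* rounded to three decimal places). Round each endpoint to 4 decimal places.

(-0.3613, -0.1941)

p̂₁ = 0.39927, p̂₂ = 0.67697, so the observed difference is -0.27770.
Unpooled SE = √(p̂₁(1−p̂₁)/n₁ + p̂₂(1−p̂₂)/n₂) = √(0.000439291 + 0.000614278) = 0.032459.
z* = 2.576 at the 99% level. Margin = 2.576·0.032459 = 0.08361.
CI: -0.27770 ± 0.08361 = (-0.3613, -0.1941).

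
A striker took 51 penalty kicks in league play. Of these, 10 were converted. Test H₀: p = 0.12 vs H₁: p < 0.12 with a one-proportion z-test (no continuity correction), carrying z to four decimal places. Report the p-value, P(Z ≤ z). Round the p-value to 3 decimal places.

p-value = 0.953

Sample proportion p̂ = 10/51 = 0.19608.
SE₀ = √(0.12·0.88/51) = 0.045504.
Test statistic (full precision, shown to 4 dp): z = (10/51 − 0.12)/SE₀ ≈ 1.6719.
p-value = P(Z ≤ z) with z = 1.6719 → 0.953.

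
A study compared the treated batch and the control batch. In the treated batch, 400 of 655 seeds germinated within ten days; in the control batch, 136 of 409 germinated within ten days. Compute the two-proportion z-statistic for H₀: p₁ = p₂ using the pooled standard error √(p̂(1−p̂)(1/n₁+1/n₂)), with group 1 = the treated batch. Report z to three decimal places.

z = 8.828

p̂₁ = 400/655 = 0.61069, p̂₂ = 136/409 = 0.33252.
Pooled p̂ = (400+136)/(655+409) = 536/1064 = 0.50376.
SE = √[p̂(1−p̂)(1/n₁+1/n₂)] = √[0.50376·0.49624·(1/655+1/409)] ≈ 0.031510.
z = 0.27817/0.031510 = 8.828.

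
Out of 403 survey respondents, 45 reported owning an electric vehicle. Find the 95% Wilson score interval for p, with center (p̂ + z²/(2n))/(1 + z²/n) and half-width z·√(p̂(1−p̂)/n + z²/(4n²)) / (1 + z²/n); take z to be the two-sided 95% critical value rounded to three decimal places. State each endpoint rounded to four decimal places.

p̂ = 45/403 = 0.11166; z = 1.960, so z² = 3.841600.
1 + z²/n = 1.009533.
Adjusted center: (0.11166 + z²/(2n))/1.009533 = 0.11533.
Radicand: p̂(1−p̂)/n + z²/(4n²) = 0.000246139 + 0.000005913 = 0.000252052.
Half-width = z·√(radicand)/denom = 1.960·0.015876/1.009533 = 0.03082.
CI: 0.11533 ± 0.03082 = (0.0845, 0.1462).

(0.0845, 0.1462)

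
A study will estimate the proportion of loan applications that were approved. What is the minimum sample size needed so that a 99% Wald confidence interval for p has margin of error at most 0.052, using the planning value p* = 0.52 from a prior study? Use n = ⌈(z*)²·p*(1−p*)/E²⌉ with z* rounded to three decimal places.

The 99% critical value is z* = 2.576.
p*(1−p*) = 0.2496.
Required n before rounding: 6.635776 × 0.2496 / 0.052² = 612.533.
⌈612.533⌉ = 613.

n = 613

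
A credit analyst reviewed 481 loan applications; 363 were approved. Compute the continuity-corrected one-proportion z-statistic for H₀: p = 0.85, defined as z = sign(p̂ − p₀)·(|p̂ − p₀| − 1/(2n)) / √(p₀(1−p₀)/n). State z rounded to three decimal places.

z = -5.791

The sample proportion is 363/481 = 0.75468. p̂ − p₀ = -0.095322.
Continuity correction 1/(2n) = 1/962 = 0.001040.
Corrected numerator: |-0.095322| − 0.001040 = 0.094282.
Under H₀, SE = √(p₀(1−p₀)/n) = √(0.85·0.15/481) = √0.000265073 = 0.016281.
z = (−)0.094282/0.016281 = -5.791.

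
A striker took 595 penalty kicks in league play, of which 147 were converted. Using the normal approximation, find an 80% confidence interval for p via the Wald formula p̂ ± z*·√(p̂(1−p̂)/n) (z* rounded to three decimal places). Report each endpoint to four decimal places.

(0.2244, 0.2697)

p̂ = 147/595 = 0.24706.
SE(p̂) = √(0.24706·0.75294/595) = 0.017682.
The 80% critical value is z* = 1.282.
Margin = 1.282·0.017682 = 0.02267.
Interval: 0.24706 ± 0.02267 → (0.2244, 0.2697).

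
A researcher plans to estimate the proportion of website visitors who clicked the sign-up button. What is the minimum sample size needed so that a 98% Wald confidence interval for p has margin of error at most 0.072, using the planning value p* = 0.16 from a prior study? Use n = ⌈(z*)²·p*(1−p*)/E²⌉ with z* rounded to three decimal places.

For 98% confidence, z* = 2.326.
p*(1−p*) = 0.1344.
(z*)²·p*(1−p*)/E² = 5.410276·0.1344/0.005184 = 140.266.
⌈140.266⌉ = 141.

n = 141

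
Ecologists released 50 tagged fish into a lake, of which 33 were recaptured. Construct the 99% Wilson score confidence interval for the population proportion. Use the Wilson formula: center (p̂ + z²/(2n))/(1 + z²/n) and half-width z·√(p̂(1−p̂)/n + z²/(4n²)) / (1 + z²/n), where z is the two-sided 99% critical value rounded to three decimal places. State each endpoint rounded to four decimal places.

p̂ = 33/50 = 0.66000; z = 2.576, so z² = 6.635776.
Denominator 1 + z²/n = 1 + 6.635776/50 = 1.132716.
Adjusted center: (0.66000 + z²/(2n))/1.132716 = 0.64125.
Radicand: p̂(1−p̂)/n + z²/(4n²) = 0.004488000 + 0.000663578 = 0.005151578.
Half-width = 2.576·√0.005151578/1.132716 = 0.16323.
So the interval runs from 0.4780 to 0.8045.

(0.4780, 0.8045)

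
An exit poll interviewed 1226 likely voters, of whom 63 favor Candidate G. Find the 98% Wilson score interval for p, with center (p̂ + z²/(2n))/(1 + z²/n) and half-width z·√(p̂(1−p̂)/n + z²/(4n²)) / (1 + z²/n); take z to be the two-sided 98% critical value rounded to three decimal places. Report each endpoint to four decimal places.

(0.0386, 0.0681)

p̂ = 63/1226 = 0.05139; z = 2.326, so z² = 5.410276.
1 + z²/n = 1.004413.
Center = (0.05139 + 0.002206)/1.004413 = 0.05336.
Radicand: p̂(1−p̂)/n + z²/(4n²) = 0.000039760 + 0.000000900 = 0.000040660.
Half-width = z·√(radicand)/denom = 2.326·0.006377/1.004413 = 0.01477.
Interval: 0.05336 ± 0.01477 → (0.0386, 0.0681).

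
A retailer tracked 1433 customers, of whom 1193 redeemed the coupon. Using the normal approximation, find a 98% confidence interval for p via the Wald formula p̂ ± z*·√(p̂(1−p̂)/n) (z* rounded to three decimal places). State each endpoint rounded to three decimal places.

(0.810, 0.855)

Sample proportion p̂ = 1193/1433 = 0.83252.
SE(p̂) = √(0.83252·0.16748/1433) = 0.009864.
The 98% critical value is z* = 2.326.
Margin of error: 2.326 × 0.009864 = 0.02294.
So the interval runs from 0.810 to 0.855.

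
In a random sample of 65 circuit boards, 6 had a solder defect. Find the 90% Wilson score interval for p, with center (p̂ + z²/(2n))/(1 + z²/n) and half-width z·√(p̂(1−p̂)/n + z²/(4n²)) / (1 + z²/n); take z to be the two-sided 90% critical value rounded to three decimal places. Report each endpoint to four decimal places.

(0.0485, 0.1687)

Here p̂ = 6/65 = 0.09231 and z = 1.645 (z² = 2.706025).
Denominator 1 + z²/n = 1 + 2.706025/65 = 1.041631.
Center = (0.09231 + 0.020816)/1.041631 = 0.10860.
Radicand: p̂(1−p̂)/n + z²/(4n²) = 0.001289030 + 0.000160120 = 0.001449150.
Half-width = z·√(radicand)/denom = 1.645·0.038068/1.041631 = 0.06012.
CI: 0.10860 ± 0.06012 = (0.0485, 0.1687).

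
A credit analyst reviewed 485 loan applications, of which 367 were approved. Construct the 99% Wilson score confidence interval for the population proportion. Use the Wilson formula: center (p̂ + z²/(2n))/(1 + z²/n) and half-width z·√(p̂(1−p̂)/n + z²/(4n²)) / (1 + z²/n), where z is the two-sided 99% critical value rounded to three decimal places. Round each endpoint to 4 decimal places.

(0.7033, 0.8032)

Here p̂ = 367/485 = 0.75670 and z = 2.576 (z² = 6.635776).
1 + z²/n = 1.013682.
Center = (0.75670 + 0.006841)/1.013682 = 0.75324.
Radicand: p̂(1−p̂)/n + z²/(4n²) = 0.000379597 + 0.000007053 = 0.000386650.
Half-width = 2.576·√0.000386650/1.013682 = 0.04997.
So the interval runs from 0.7033 to 0.8032.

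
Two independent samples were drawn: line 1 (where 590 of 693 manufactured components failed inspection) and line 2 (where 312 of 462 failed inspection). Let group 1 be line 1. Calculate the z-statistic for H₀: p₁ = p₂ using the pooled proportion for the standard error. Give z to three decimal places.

p̂₁ = 590/693 = 0.85137, p̂₂ = 312/462 = 0.67532.
Pooling: p̂ = 902/1155 = 0.78095.
Pooled SE = √[0.1710658·0.00360750] ≈ 0.024842.
z = 0.17605/0.024842 = 7.087.

z = 7.087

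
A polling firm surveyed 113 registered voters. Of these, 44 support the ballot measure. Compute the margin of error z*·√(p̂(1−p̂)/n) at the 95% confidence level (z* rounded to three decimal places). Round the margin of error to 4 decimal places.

ME = 0.0899

With x = 44 successes in n = 113, p̂ = 0.38938.
SE(p̂) = √(0.38938·0.61062/113) = 0.045870.
For 95% confidence, z* = 1.960.
ME = 1.960·0.045870 = 0.0899.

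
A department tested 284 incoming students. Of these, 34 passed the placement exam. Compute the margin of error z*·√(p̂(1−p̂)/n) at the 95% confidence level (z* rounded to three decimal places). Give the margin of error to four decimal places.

ME = 0.0378

p̂ = 34/284 = 0.11972.
Standard error of p̂: √(0.105386/284) = √0.000371077 = 0.019263.
For 95% confidence, z* = 1.960.
ME = 1.960·0.019263 = 0.0378.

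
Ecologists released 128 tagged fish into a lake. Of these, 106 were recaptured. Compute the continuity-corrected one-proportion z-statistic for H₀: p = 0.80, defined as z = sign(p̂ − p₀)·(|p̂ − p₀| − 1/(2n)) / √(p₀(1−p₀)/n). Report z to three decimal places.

z = 0.685

p̂ = 106/128 = 0.82812. p̂ − p₀ = 0.028125.
Continuity correction 1/(2n) = 1/256 = 0.003906.
Corrected numerator: |0.028125| − 0.003906 = 0.024219.
Under H₀, SE = √(p₀(1−p₀)/n) = √(0.80·0.20/128) = √0.001250000 = 0.035355.
z = +0.024219/0.035355 = 0.685.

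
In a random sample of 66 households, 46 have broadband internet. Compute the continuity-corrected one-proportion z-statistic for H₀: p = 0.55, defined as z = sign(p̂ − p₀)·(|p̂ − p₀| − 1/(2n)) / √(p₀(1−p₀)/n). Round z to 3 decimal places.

p̂ = 46/66 = 0.69697. p̂ − p₀ = 0.146970.
Continuity correction 1/(2n) = 1/132 = 0.007576.
Corrected numerator: |0.146970| − 0.007576 = 0.139394.
Under H₀, SE = √(p₀(1−p₀)/n) = √(0.55·0.45/66) = √0.003750000 = 0.061237.
z = (+)0.139394/0.061237 = 2.276.

z = 2.276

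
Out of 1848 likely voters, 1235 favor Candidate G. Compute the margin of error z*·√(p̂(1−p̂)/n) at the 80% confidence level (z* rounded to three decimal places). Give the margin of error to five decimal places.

With x = 1235 successes in n = 1848, p̂ = 0.66829.
SE(p̂) = √(0.66829·0.33171/1848) = 0.010952.
The 80% critical value is z* = 1.282.
ME = 1.282·0.010952 = 0.01404.

ME = 0.01404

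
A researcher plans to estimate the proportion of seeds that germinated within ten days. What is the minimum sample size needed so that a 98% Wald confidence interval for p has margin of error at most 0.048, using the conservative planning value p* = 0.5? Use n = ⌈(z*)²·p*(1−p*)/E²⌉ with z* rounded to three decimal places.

n = 588

For 98% confidence, z* = 2.326.
p*(1−p*) = 0.2500.
Required n before rounding: 5.410276 × 0.2500 / 0.048² = 587.053.
⌈587.053⌉ = 588.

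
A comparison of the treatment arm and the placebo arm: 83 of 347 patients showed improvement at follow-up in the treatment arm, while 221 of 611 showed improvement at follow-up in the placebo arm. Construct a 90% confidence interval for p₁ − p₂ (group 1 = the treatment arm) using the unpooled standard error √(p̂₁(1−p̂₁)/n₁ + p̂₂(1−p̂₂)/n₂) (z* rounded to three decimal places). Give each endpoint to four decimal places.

p̂₁ = 83/347 = 0.23919, p̂₂ = 221/611 = 0.36170; p̂₁ − p̂₂ = -0.12251.
Unpooled SE = √(p̂₁(1−p̂₁)/n₁ + p̂₂(1−p̂₂)/n₂) = √(0.000524437 + 0.000377862) = 0.030038.
The 90% critical value is z* = 1.645. Margin = 1.645·0.030038 = 0.04941.
So the interval runs from -0.1719 to -0.0731.

(-0.1719, -0.0731)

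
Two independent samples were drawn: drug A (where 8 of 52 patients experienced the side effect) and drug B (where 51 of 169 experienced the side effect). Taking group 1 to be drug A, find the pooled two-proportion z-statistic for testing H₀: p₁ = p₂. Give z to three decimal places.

z = -2.109

p̂₁ = 8/52 = 0.15385, p̂₂ = 51/169 = 0.30178.
Pooling: p̂ = 59/221 = 0.26697.
Pooled SE = √[0.1956962·0.02514793] ≈ 0.070152.
z = (p̂₁ − p̂₂)/SE = (0.15385 − 0.30178)/0.070152 = -0.14793/0.070152 = -2.109.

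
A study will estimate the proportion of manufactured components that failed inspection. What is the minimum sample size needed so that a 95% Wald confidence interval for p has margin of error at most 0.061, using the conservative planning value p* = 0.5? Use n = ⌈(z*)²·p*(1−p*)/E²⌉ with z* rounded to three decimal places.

z* = 1.960 at the 95% level.
p*(1−p*) = 0.50·0.50 = 0.2500.
(z*)²·p*(1−p*)/E² = 3.841600·0.2500/0.003721 = 258.103.
⌈258.103⌉ = 259.

n = 259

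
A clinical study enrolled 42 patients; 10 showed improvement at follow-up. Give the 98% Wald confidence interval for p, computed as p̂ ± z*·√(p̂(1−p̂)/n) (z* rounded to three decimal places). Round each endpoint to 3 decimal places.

The sample proportion is 10/42 = 0.23810.
Standard error of p̂: √(0.181406/42) = √0.004319188 = 0.065721.
z* = 2.326 at the 98% level.
Margin = 2.326·0.065721 = 0.15287.
Interval: 0.23810 ± 0.15287 → (0.085, 0.391).

(0.085, 0.391)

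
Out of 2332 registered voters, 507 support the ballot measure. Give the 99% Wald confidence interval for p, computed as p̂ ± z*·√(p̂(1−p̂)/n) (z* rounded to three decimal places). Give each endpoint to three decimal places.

(0.195, 0.239)

Sample proportion p̂ = 507/2332 = 0.21741.
SE(p̂) = √(0.21741·0.78259/2332) = 0.008542.
z* = 2.576 at the 99% level.
Margin of error: 2.576 × 0.008542 = 0.02200.
So the interval runs from 0.195 to 0.239.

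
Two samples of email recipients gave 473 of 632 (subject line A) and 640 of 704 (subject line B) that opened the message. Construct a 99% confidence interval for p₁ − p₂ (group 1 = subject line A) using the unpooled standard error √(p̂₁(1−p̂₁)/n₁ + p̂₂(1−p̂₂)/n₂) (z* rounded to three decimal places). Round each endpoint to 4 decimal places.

p̂₁ = 473/632 = 0.74842, p̂₂ = 640/704 = 0.90909; p̂₁ − p̂₂ = -0.16067.
SE = √(0.000297925 + 0.000117393) = √0.000415318 = 0.020379.
For 99% confidence, z* = 2.576. Margin of error = 0.05250.
Interval: -0.16067 ± 0.05250 → (-0.2132, -0.1082).

(-0.2132, -0.1082)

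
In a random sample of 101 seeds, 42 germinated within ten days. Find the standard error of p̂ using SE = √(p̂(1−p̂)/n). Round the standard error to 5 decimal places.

SE = 0.04904

The sample proportion is 42/101 = 0.41584.
p̂(1−p̂) = 0.242917.
SE = √(0.242917/101) = √0.002405119 = 0.04904.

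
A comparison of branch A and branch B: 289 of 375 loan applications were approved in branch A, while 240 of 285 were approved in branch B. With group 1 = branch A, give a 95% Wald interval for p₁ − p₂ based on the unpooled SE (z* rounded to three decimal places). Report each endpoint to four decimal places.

(-0.1315, -0.0114)

p̂₁ = 289/375 = 0.77067, p̂₂ = 240/285 = 0.84211; p̂₁ − p̂₂ = -0.07144.
Unpooled SE = √(p̂₁(1−p̂₁)/n₁ + p̂₂(1−p̂₂)/n₂) = √(0.000471305 + 0.000466540) = 0.030624.
z* = 1.960 at the 95% level. Margin = 1.960·0.030624 = 0.06002.
CI: -0.07144 ± 0.06002 = (-0.1315, -0.0114).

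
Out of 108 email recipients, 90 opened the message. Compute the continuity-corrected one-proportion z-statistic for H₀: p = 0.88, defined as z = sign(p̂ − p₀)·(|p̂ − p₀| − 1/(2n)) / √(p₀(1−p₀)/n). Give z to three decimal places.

z = -1.344

p̂ = 90/108 = 0.83333. p̂ − p₀ = -0.046667.
1/(2n) = 0.004630.
Corrected numerator: |-0.046667| − 0.004630 = 0.042037.
SE₀ = √(0.88·0.12/108) = 0.031269.
z = −0.042037/0.031269 = -1.344.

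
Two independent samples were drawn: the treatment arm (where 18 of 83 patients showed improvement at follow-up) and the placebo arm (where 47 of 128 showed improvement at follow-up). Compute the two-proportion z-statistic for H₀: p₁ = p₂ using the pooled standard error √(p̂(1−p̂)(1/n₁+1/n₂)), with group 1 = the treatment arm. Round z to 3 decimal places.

p̂₁ = 18/83 = 0.21687, p̂₂ = 47/128 = 0.36719.
Pooled p̂ = (18+47)/(83+128) = 65/211 = 0.30806.
Pooled SE = √[0.2131578·0.01986069] ≈ 0.065065.
z = -0.15032/0.065065 = -2.310.

z = -2.310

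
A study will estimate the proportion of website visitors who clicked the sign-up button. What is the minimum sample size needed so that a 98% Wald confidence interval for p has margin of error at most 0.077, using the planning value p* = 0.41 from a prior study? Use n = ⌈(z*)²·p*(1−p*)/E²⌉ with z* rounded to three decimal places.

The 98% critical value is z* = 2.326.
p*(1−p*) = 0.2419.
(z*)²·p*(1−p*)/E² = 5.410276·0.2419/0.005929 = 220.736.
Rounding up, n = 221.

n = 221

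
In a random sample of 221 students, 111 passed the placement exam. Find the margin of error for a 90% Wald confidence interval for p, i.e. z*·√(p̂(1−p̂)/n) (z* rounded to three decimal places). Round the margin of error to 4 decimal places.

With x = 111 successes in n = 221, p̂ = 0.50226.
SE(p̂) = √(0.50226·0.49774/221) = 0.033633.
For 90% confidence, z* = 1.645.
So ME = 0.0553.

ME = 0.0553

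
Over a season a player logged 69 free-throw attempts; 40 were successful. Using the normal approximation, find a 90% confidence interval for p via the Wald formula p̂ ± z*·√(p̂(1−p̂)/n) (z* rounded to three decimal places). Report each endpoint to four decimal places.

The sample proportion is 40/69 = 0.57971.
SE(p̂) = √(0.57971·0.42029/69) = 0.059423.
For 90% confidence, z* = 1.645.
Margin of error: 1.645 × 0.059423 = 0.09775.
So the interval runs from 0.4820 to 0.6775.

(0.4820, 0.6775)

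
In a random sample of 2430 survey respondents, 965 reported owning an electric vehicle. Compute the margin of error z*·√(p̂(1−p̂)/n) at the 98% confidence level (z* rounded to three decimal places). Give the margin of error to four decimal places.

The sample proportion is 965/2430 = 0.39712.
Standard error of p̂: √(0.239416/2430) = √0.000098525 = 0.009926.
z* = 2.326 at the 98% level.
Margin of error = z*·SE = 2.326 × 0.009926 = 0.0231.

ME = 0.0231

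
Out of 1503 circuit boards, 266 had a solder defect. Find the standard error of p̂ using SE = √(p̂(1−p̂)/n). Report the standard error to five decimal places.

The sample proportion is 266/1503 = 0.17698.
p̂(1−p̂) = 0.145658.
SE = √(0.145658/1503) = √0.000096912 = 0.00984.

SE = 0.00984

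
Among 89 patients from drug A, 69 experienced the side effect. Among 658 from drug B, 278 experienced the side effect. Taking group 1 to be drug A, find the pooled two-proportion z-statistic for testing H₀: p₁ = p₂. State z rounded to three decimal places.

Sample proportions: p̂₁ = 69/89 = 0.77528 and p̂₂ = 278/658 = 0.42249.
Pooling: p̂ = 347/747 = 0.46452.
SE = √[p̂(1−p̂)(1/n₁+1/n₂)] = √[0.46452·0.53548·(1/89+1/658)] ≈ 0.056328.
z = (p̂₁ − p̂₂)/SE = (0.77528 − 0.42249)/0.056328 = 0.35279/0.056328 = 6.263.

z = 6.263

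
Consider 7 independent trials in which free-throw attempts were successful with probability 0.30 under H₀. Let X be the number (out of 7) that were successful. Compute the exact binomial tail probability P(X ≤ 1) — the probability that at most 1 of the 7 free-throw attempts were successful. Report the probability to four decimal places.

X ~ Binomial(n=7, p=0.30).
P(X ≤ 1) = C(7,0)·0.30^0·0.70^7 + C(7,1)·0.30^1·0.70^6.
= 0.082354 + 0.247063 = 0.3294.

P = 0.3294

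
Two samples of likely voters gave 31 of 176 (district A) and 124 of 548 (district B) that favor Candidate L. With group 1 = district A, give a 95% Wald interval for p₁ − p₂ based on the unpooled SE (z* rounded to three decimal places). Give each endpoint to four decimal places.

(-0.1164, 0.0162)

p̂₁ = 0.17614, p̂₂ = 0.22628, so the observed difference is -0.05014.
SE = √(0.000824502 + 0.000319482) = √0.001143984 = 0.033823.
The 95% critical value is z* = 1.960. Margin = 1.960·0.033823 = 0.06629.
CI: -0.05014 ± 0.06629 = (-0.1164, 0.0162).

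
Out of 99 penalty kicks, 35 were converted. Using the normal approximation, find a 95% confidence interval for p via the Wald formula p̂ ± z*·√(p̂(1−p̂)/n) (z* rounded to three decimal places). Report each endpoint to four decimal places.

(0.2594, 0.4477)

p̂ = 35/99 = 0.35354.
SE = √(p̂(1−p̂)/n) = √(0.228548/99) = 0.048048.
The 95% critical value is z* = 1.960.
Margin of error: 1.960 × 0.048048 = 0.09417.
Interval: 0.35354 ± 0.09417 → (0.2594, 0.4477).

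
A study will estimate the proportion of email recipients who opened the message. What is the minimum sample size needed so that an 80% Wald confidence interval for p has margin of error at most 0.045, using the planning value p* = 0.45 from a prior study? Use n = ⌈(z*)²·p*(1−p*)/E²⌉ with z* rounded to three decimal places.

z* = 1.282 at the 80% level.
p*(1−p*) = 0.45·0.55 = 0.2475.
(z*)²·p*(1−p*)/E² = 1.643524·0.2475/0.002025 = 200.875.
⌈200.875⌉ = 201.

n = 201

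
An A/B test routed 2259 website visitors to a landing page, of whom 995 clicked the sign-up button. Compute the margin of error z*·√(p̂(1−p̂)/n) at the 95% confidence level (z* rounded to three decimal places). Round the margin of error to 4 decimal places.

p̂ = 995/2259 = 0.44046.
SE(p̂) = √(0.44046·0.55954/2259) = 0.010445.
For 95% confidence, z* = 1.960.
So ME = 0.0205.

ME = 0.0205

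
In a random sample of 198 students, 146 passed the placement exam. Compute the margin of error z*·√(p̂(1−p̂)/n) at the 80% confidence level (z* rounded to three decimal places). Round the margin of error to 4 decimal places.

ME = 0.0401

With x = 146 successes in n = 198, p̂ = 0.73737.
SE = √(p̂(1−p̂)/n) = √(0.193654/198) = 0.031274.
The 80% critical value is z* = 1.282.
Margin of error = z*·SE = 1.282 × 0.031274 = 0.0401.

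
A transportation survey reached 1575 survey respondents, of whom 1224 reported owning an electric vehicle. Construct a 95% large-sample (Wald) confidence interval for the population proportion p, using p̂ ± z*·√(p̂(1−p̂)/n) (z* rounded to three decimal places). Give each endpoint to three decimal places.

(0.757, 0.798)

The sample proportion is 1224/1575 = 0.77714.
SE(p̂) = √(0.77714·0.22286/1575) = 0.010486.
For 95% confidence, z* = 1.960.
Margin = 1.960·0.010486 = 0.02055.
CI: 0.77714 ± 0.02055 = (0.757, 0.798).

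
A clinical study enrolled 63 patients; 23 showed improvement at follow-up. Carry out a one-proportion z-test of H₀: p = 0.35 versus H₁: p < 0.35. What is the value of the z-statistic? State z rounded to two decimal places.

p̂ = 23/63 = 0.36508.
Under H₀, SE = √(p₀(1−p₀)/n) = √(0.35·0.65/63) = √0.003611111 = 0.060093.
z = (0.36508 − 0.35)/0.060093 = 0.01508/0.060093 = 0.25.

z = 0.25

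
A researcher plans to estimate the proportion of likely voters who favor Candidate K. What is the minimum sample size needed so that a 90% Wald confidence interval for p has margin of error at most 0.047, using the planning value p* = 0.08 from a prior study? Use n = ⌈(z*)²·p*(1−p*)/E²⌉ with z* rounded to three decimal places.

n = 91

The 90% critical value is z* = 1.645.
p*(1−p*) = 0.0736.
Required n before rounding: 2.706025 × 0.0736 / 0.047² = 90.160.
⌈90.160⌉ = 91.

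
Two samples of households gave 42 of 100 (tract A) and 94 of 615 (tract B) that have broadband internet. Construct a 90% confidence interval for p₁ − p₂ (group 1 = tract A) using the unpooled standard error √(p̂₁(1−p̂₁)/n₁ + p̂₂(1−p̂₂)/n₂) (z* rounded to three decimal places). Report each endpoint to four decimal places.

(0.1825, 0.3518)

p̂₁ = 0.42000, p̂₂ = 0.15285, so the observed difference is 0.26715.
Unpooled SE = √(p̂₁(1−p̂₁)/n₁ + p̂₂(1−p̂₂)/n₂) = √(0.002436000 + 0.000210543) = 0.051445.
z* = 1.645 at the 90% level. Margin of error = 0.08463.
So the interval runs from 0.1825 to 0.3518.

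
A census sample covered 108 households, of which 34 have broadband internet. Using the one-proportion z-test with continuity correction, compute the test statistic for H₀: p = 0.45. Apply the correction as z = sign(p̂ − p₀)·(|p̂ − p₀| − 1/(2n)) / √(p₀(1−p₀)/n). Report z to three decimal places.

z = -2.727

With x = 34 successes in n = 108, p̂ = 0.31481. p̂ − p₀ = -0.135185.
Continuity correction 1/(2n) = 1/216 = 0.004630.
Corrected numerator: |-0.135185| − 0.004630 = 0.130555.
SE₀ = √(0.45·0.55/108) = 0.047871.
z = −0.130555/0.047871 = -2.727.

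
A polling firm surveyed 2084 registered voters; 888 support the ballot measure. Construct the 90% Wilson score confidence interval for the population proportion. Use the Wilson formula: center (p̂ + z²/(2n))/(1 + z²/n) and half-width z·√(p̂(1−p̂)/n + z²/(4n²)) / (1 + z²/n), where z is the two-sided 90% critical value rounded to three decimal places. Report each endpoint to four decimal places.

(0.4084, 0.4440)

Here p̂ = 888/2084 = 0.42610 and z = 1.645 (z² = 2.706025).
Denominator 1 + z²/n = 1 + 2.706025/2084 = 1.001298.
Center = (0.42610 + 0.000649)/1.001298 = 0.42620.
Radicand: p̂(1−p̂)/n + z²/(4n²) = 0.000117341 + 0.000000156 = 0.000117497.
Half-width = z·√(radicand)/denom = 1.645·0.010840/1.001298 = 0.01781.
Interval: 0.42620 ± 0.01781 → (0.4084, 0.4440).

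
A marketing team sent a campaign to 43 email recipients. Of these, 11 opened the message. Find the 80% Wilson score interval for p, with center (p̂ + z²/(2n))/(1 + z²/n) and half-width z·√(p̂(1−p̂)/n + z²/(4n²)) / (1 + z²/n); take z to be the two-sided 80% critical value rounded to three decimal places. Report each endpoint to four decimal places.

(0.1806, 0.3490)

Here p̂ = 11/43 = 0.25581 and z = 1.282 (z² = 1.643524).
Denominator 1 + z²/n = 1 + 1.643524/43 = 1.038221.
Adjusted center: (0.25581 + z²/(2n))/1.038221 = 0.26480.
Radicand: p̂(1−p̂)/n + z²/(4n²) = 0.004427283 + 0.000222218 = 0.004649501.
Half-width = z·√(radicand)/denom = 1.282·0.068187/1.038221 = 0.08420.
Interval: 0.26480 ± 0.08420 → (0.1806, 0.3490).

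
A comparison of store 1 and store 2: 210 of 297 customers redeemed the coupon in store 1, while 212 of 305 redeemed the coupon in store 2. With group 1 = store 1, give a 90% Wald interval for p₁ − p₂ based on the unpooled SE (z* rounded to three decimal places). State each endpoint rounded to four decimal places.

(-0.0494, 0.0734)

p̂₁ = 0.70707, p̂₂ = 0.69508, so the observed difference is 0.01199.
Unpooled SE = √(p̂₁(1−p̂₁)/n₁ + p̂₂(1−p̂₂)/n₂) = √(0.000697380 + 0.000694895) = 0.037313.
The 90% critical value is z* = 1.645. Margin of error = 0.06138.
So the interval runs from -0.0494 to 0.0734.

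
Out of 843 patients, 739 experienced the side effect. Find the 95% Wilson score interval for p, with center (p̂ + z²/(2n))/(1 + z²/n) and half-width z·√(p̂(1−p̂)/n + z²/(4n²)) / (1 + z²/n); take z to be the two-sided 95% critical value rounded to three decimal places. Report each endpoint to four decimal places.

Here p̂ = 739/843 = 0.87663 and z = 1.960 (z² = 3.841600).
1 + z²/n = 1.004557.
Center = (0.87663 + 0.002279)/1.004557 = 0.87492.
Radicand: p̂(1−p̂)/n + z²/(4n²) = 0.000128291 + 0.000001351 = 0.000129642.
Half-width = 1.960·√0.000129642/1.004557 = 0.02222.
Interval: 0.87492 ± 0.02222 → (0.8527, 0.8971).

(0.8527, 0.8971)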